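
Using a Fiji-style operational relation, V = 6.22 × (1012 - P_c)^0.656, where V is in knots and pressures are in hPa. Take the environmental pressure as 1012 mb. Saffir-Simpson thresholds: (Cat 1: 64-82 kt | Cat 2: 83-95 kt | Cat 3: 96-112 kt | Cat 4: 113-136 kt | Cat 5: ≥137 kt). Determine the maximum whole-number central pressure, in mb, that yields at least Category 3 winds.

947 mb

Category 3 begins at V = 96 kt.
Required ΔP = (96/6.22)^(1/0.656) = 15.434^1.524 ≈ 64.82 mb.
P_c ≤ 1012 − 64.82 = 947.18, so the highest integer P_c is 947 mb.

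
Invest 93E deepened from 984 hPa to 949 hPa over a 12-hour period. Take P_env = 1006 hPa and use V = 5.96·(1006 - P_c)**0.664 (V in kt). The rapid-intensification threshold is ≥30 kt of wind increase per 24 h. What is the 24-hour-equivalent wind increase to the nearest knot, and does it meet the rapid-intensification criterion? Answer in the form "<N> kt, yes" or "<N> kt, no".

V₁: ΔP = 22, V ≈ 5.96 × 22^0.664 ≈ 46.41 kt.
V₂: ΔP = 57, V ≈ 5.96 × 57^0.664 ≈ 87.33 kt.
ΔV over 12 h = 40.92 kt → 24 h equivalent = 40.92 × 24/12 ≈ 81.84 kt.
82 kt ≥ 30 kt ⇒ rapid intensification.

82 kt, yes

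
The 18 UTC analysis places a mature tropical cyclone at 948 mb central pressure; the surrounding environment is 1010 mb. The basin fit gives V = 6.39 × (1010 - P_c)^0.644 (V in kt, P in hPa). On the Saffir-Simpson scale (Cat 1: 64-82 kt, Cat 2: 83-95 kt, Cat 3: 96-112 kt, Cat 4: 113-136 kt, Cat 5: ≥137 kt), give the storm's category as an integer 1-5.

2

ΔP = 1010 − 948 = 62 mb.
V ≈ 6.39 × 62^0.644 = 6.39 × 14.27 ≈ 91 kt.
91 kt falls in the Category 2 band.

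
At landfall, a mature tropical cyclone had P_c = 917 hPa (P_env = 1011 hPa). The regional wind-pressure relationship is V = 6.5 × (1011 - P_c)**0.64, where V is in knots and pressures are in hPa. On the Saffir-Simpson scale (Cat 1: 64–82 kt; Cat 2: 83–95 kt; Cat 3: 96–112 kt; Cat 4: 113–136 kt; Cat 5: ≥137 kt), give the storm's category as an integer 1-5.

4

ΔP = 1011 − 917 = 94 hPa.
V ≈ 6.5 × 94^0.64 = 6.5 × 18.31 ≈ 119 kt.
119 kt falls in the Category 4 band.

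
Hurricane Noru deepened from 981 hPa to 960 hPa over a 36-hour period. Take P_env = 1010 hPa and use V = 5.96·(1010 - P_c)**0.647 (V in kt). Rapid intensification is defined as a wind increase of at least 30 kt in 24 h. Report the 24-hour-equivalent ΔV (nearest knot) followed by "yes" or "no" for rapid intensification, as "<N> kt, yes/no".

V₁: ΔP = 29, V ≈ 5.96 × 29^0.647 ≈ 52.65 kt.
V₂: ΔP = 50, V ≈ 5.96 × 50^0.647 ≈ 74.90 kt.
ΔV over 36 h = 22.25 kt → 24 h equivalent = 22.25 × 24/36 ≈ 14.83 kt.
15 kt < 30 kt ⇒ not rapid intensification.

15 kt, no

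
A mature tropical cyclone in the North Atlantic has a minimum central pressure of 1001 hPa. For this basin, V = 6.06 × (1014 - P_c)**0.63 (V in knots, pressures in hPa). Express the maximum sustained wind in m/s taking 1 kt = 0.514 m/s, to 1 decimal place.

ΔP = 1014 − 1001 = 13 hPa.
V ≈ 6.06 × 13^0.63 = 6.06 × 5.033 ≈ 30.497 kt.
30.497 × 0.514 ≈ 15.68 m/s → 15.7 m/s.

15.7 m/s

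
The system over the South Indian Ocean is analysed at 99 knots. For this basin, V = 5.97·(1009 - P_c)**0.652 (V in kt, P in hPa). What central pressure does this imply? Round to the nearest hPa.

ΔP = (V / 5.97)^(1/0.652) = (99/5.97)^1.534.
99/5.97 = 16.583; 16.583^1.534 ≈ 74.24 hPa.
P_c = 1009 − 74.24 = 934.76 ≈ 935 hPa.

935 hPa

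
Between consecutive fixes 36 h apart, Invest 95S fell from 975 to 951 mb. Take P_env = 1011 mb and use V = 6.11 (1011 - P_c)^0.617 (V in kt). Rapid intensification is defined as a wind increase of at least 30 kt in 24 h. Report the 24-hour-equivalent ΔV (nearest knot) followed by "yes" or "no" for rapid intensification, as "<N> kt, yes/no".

14 kt, no

V₁: ΔP = 36, V ≈ 6.11 × 36^0.617 ≈ 55.75 kt.
V₂: ΔP = 60, V ≈ 6.11 × 60^0.617 ≈ 76.41 kt.
ΔV over 36 h = 20.66 kt → 24 h equivalent = 20.66 × 24/36 ≈ 13.77 kt.
14 kt < 30 kt ⇒ not rapid intensification.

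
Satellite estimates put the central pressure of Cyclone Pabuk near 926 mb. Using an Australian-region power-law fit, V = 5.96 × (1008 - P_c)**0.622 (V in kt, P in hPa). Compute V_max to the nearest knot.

ΔP = 1008 − 926 = 82 mb.
82^0.622 ≈ 15.502.
V ≈ 5.96 × 15.502 ≈ 92.4 kt.

92 kt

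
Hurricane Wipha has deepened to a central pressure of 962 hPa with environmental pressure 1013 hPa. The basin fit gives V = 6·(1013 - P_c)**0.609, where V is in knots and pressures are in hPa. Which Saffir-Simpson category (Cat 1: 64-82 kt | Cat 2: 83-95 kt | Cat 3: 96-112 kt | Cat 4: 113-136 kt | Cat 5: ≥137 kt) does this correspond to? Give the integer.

ΔP = 1013 − 962 = 51 hPa.
V ≈ 6 × 51^0.609 = 6 × 10.96 ≈ 66 kt.
66 kt falls in the Category 1 band.

1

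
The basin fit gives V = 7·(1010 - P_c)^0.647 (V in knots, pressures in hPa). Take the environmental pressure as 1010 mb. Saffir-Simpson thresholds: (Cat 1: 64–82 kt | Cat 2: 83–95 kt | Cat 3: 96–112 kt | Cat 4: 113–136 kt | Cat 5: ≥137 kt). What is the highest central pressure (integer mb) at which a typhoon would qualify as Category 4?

936 mb

Category 4 begins at V = 113 kt.
Required ΔP = (113/7)^(1/0.647) = 16.143^1.546 ≈ 73.63 mb.
P_c ≤ 1010 − 73.63 = 936.37, so the highest integer P_c is 936 mb.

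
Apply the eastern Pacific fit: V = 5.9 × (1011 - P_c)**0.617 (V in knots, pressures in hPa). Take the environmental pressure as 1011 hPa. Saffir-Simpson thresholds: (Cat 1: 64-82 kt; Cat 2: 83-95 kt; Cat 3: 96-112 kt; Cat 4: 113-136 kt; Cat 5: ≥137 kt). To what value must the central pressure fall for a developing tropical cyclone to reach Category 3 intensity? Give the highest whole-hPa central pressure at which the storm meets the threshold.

Category 3 begins at V = 96 kt.
Required ΔP = (96/5.9)^(1/0.617) = 16.271^1.621 ≈ 91.92 hPa.
P_c ≤ 1011 − 91.92 = 919.08, so the highest integer P_c is 919 hPa.

919 hPa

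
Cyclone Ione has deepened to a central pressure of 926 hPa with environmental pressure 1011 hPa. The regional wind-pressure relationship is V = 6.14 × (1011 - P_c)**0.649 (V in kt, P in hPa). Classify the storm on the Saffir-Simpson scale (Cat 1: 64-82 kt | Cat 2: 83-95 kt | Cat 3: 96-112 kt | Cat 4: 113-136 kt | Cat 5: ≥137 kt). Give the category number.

3

ΔP = 1011 − 926 = 85 hPa.
V ≈ 6.14 × 85^0.649 = 6.14 × 17.87 ≈ 110 kt.
110 kt falls in the Category 3 band.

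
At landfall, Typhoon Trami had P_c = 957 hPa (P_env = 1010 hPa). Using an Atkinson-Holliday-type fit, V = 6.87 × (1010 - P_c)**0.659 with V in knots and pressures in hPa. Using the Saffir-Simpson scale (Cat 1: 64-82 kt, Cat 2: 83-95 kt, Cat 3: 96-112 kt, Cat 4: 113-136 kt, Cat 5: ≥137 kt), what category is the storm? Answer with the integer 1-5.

ΔP = 1010 − 957 = 53 hPa.
V ≈ 6.87 × 53^0.659 = 6.87 × 13.69 ≈ 94 kt.
94 kt falls in the Category 2 band.

2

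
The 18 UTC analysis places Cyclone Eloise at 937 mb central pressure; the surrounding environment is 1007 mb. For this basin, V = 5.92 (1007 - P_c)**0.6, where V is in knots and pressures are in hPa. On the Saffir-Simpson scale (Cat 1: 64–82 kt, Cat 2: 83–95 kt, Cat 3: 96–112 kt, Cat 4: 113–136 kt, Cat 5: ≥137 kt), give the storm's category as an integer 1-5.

ΔP = 1007 − 937 = 70 mb.
V ≈ 5.92 × 70^0.6 = 5.92 × 12.80 ≈ 76 kt.
76 kt falls in the Category 1 band.

1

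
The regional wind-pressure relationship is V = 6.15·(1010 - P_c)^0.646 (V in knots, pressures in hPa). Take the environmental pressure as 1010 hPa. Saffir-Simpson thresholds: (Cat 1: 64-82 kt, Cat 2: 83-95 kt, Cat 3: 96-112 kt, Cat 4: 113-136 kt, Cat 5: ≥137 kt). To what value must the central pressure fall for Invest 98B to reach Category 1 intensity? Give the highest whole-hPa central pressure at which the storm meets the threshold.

Category 1 begins at V = 64 kt.
Required ΔP = (64/6.15)^(1/0.646) = 10.407^1.548 ≈ 37.56 hPa.
P_c ≤ 1010 − 37.56 = 972.44, so the highest integer P_c is 972 hPa.

972 hPa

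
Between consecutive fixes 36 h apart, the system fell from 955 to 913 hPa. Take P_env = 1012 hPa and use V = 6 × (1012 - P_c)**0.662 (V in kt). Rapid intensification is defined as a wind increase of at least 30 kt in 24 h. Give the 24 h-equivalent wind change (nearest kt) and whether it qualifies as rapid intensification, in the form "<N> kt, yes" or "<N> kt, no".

26 kt, no

V₁: ΔP = 57, V ≈ 6 × 57^0.662 ≈ 87.20 kt.
V₂: ΔP = 99, V ≈ 6 × 99^0.662 ≈ 125.68 kt.
ΔV over 36 h = 38.48 kt → 24 h equivalent = 38.48 × 24/36 ≈ 25.65 kt.
26 kt < 30 kt ⇒ not rapid intensification.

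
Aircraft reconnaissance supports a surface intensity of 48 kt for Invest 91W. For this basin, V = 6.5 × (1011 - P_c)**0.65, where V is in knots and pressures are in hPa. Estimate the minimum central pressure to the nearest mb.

ΔP = (V / 6.5)^(1/0.65) = (48/6.5)^1.538.
48/6.5 = 7.385; 7.385^1.538 ≈ 21.67 mb.
P_c = 1011 − 21.67 = 989.33 ≈ 989 mb.

989 mb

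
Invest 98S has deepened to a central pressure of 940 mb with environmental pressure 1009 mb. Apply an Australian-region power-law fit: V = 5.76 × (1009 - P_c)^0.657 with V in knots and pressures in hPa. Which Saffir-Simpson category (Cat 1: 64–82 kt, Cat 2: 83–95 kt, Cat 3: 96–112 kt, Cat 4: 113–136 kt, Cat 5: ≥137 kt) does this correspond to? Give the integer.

ΔP = 1009 − 940 = 69 mb.
V ≈ 5.76 × 69^0.657 = 5.76 × 16.15 ≈ 93 kt.
93 kt falls in the Category 2 band.

2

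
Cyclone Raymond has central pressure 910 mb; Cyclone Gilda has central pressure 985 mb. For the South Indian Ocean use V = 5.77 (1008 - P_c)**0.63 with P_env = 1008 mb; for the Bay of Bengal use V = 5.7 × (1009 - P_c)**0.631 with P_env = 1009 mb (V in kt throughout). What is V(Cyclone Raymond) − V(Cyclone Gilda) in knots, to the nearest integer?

Cyclone Raymond: ΔP = 98; V ≈ 5.77 × 98^0.63 ≈ 103.67 kt.
Cyclone Gilda: ΔP = 24; V ≈ 5.7 × 24^0.631 ≈ 42.34 kt.
Difference ≈ 103.67 − 42.34 = 61.33 → 61 kt.

61 kt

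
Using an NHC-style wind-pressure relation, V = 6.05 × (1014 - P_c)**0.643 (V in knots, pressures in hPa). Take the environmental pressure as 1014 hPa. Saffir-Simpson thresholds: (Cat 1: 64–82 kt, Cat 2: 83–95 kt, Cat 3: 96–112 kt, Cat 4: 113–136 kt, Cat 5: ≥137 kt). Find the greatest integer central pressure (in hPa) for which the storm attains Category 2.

Category 2 begins at V = 83 kt.
Required ΔP = (83/6.05)^(1/0.643) = 13.719^1.555 ≈ 58.72 hPa.
P_c ≤ 1014 − 58.72 = 955.28, so the highest integer P_c is 955 hPa.

955 hPa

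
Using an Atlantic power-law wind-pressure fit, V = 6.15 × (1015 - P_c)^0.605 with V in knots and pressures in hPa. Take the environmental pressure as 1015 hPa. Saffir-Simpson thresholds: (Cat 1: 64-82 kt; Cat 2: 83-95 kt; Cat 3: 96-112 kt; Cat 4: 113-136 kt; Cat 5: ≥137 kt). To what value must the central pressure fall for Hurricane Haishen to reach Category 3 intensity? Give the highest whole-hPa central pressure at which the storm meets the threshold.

921 hPa

Category 3 begins at V = 96 kt.
Required ΔP = (96/6.15)^(1/0.605) = 15.610^1.653 ≈ 93.88 hPa.
P_c ≤ 1015 − 93.88 = 921.12, so the highest integer P_c is 921 hPa.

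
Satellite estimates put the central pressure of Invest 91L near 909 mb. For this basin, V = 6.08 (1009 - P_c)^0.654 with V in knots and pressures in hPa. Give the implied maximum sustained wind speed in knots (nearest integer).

124 kt

ΔP = 1009 − 909 = 100 mb.
100^0.654 ≈ 20.324.
V ≈ 6.08 × 20.324 ≈ 123.6 kt.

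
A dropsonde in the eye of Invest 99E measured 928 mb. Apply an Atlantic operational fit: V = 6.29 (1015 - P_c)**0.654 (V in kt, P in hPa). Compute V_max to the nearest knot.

117 kt

ΔP = 1015 − 928 = 87 mb.
87^0.654 ≈ 18.554.
V ≈ 6.29 × 18.554 ≈ 116.7 kt.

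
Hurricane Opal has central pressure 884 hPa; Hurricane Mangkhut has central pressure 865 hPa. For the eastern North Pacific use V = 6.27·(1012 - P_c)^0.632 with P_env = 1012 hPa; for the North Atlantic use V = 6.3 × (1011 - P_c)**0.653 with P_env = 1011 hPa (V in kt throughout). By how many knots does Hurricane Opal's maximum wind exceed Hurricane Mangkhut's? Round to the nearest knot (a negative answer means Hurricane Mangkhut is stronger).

Hurricane Opal: ΔP = 128; V ≈ 6.27 × 128^0.632 ≈ 134.59 kt.
Hurricane Mangkhut: ΔP = 146; V ≈ 6.3 × 146^0.653 ≈ 163.18 kt.
Difference ≈ 134.59 − 163.18 = -28.59 → -29 kt.

-29 kt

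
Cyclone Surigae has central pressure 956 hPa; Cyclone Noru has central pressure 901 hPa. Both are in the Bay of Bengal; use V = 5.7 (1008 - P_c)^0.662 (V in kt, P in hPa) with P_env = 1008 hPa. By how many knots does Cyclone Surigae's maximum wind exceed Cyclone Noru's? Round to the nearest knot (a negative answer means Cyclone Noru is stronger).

Cyclone Surigae: ΔP = 52; V ≈ 5.7 × 52^0.662 ≈ 77.96 kt.
Cyclone Noru: ΔP = 107; V ≈ 5.7 × 107^0.662 ≈ 125.70 kt.
Difference ≈ 77.96 − 125.70 = -47.74 → -48 kt.

-48 kt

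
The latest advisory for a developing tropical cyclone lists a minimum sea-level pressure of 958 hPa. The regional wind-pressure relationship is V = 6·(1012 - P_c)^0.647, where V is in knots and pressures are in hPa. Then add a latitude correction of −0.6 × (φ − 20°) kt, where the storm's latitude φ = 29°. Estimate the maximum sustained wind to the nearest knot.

ΔP = 1012 − 958 = 54 hPa.
54^0.647 ≈ 13.209.
V ≈ 6 × 13.209 ≈ 79.3 kt.
Latitude correction: −0.6 × (29 − 20) = -5.4 kt.
Corrected V ≈ 73.9 kt → 74 kt.

74 kt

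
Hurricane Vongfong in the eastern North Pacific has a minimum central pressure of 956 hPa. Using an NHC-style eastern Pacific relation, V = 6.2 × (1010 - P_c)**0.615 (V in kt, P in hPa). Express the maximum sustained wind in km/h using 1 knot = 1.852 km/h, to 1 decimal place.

133.5 km/h

ΔP = 1010 − 956 = 54 hPa.
V ≈ 6.2 × 54^0.615 = 6.2 × 11.626 ≈ 72.080 kt.
72.080 × 1.852 ≈ 133.49 km/h → 133.5 km/h.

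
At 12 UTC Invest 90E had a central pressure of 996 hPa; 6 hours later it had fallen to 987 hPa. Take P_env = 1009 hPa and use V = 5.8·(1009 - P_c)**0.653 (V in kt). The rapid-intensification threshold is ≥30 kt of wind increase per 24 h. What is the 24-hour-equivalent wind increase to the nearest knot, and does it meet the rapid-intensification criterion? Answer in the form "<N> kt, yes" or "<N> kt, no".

V₁: ΔP = 13, V ≈ 5.8 × 13^0.653 ≈ 30.96 kt.
V₂: ΔP = 22, V ≈ 5.8 × 22^0.653 ≈ 43.65 kt.
ΔV over 6 h = 12.69 kt → 24 h equivalent = 12.69 × 24/6 ≈ 50.76 kt.
51 kt ≥ 30 kt ⇒ rapid intensification.

51 kt, yes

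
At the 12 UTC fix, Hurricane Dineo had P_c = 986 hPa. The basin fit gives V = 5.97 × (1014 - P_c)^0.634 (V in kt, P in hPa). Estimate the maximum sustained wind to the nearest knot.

49 kt

ΔP = 1014 − 986 = 28 hPa.
28^0.634 ≈ 8.270.
V ≈ 5.97 × 8.270 ≈ 49.4 kt.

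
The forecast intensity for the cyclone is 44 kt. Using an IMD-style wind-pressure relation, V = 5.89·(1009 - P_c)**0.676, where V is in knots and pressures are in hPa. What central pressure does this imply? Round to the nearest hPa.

989 hPa

ΔP = (V / 5.89)^(1/0.676) = (44/5.89)^1.479.
44/5.89 = 7.470; 7.470^1.479 ≈ 19.58 hPa.
P_c = 1009 − 19.58 = 989.42 ≈ 989 hPa.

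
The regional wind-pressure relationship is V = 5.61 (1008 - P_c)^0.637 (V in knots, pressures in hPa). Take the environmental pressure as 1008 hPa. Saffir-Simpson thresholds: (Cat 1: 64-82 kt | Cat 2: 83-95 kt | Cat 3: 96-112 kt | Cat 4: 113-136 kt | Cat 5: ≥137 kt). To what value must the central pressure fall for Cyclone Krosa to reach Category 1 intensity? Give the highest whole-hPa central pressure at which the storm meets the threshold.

962 hPa

Category 1 begins at V = 64 kt.
Required ΔP = (64/5.61)^(1/0.637) = 11.408^1.570 ≈ 45.68 hPa.
P_c ≤ 1008 − 45.68 = 962.32, so the highest integer P_c is 962 hPa.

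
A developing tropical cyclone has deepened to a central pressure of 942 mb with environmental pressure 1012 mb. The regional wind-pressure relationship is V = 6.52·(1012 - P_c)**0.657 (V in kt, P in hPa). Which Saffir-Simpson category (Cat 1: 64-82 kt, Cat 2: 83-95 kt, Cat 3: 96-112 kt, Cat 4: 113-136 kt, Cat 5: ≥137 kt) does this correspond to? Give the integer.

3

ΔP = 1012 − 942 = 70 mb.
V ≈ 6.52 × 70^0.657 = 6.52 × 16.30 ≈ 106 kt.
106 kt falls in the Category 3 band.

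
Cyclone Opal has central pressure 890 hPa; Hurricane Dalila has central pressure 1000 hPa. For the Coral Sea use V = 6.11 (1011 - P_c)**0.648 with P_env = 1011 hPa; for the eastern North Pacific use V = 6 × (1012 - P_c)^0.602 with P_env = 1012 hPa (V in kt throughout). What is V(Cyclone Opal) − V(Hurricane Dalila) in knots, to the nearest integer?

110 kt

Cyclone Opal: ΔP = 121; V ≈ 6.11 × 121^0.648 ≈ 136.67 kt.
Hurricane Dalila: ΔP = 12; V ≈ 6 × 12^0.602 ≈ 26.78 kt.
Difference ≈ 136.67 − 26.78 = 109.89 → 110 kt.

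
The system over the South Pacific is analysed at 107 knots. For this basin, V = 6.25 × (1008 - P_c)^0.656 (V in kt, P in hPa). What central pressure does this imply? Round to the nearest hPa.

ΔP = (V / 6.25)^(1/0.656) = (107/6.25)^1.524.
107/6.25 = 17.120; 17.120^1.524 ≈ 75.92 hPa.
P_c = 1008 − 75.92 = 932.08 ≈ 932 hPa.

932 hPa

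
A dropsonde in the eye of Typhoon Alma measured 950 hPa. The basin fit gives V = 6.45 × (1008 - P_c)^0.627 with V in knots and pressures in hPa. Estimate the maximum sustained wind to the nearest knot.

82 kt

ΔP = 1008 − 950 = 58 hPa.
58^0.627 ≈ 12.755.
V ≈ 6.45 × 12.755 ≈ 82.3 kt.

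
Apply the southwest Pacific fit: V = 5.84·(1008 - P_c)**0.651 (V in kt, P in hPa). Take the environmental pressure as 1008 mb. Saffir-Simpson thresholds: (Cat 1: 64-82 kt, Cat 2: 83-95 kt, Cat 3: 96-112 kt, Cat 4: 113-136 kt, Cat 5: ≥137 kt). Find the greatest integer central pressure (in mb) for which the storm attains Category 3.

Category 3 begins at V = 96 kt.
Required ΔP = (96/5.84)^(1/0.651) = 16.438^1.536 ≈ 73.74 mb.
P_c ≤ 1008 − 73.74 = 934.26, so the highest integer P_c is 934 mb.

934 mb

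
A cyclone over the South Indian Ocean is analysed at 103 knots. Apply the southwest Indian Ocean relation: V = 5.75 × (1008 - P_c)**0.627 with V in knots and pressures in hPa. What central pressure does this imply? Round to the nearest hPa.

ΔP = (V / 5.75)^(1/0.627) = (103/5.75)^1.595.
103/5.75 = 17.913; 17.913^1.595 ≈ 99.70 hPa.
P_c = 1008 − 99.70 = 908.30 ≈ 908 hPa.

908 hPa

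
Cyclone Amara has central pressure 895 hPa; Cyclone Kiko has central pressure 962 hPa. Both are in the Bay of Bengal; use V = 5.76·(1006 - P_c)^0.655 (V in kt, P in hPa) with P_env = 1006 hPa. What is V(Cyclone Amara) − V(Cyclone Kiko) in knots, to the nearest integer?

Cyclone Amara: ΔP = 111; V ≈ 5.76 × 111^0.655 ≈ 125.92 kt.
Cyclone Kiko: ΔP = 44; V ≈ 5.76 × 44^0.655 ≈ 68.69 kt.
Difference ≈ 125.92 − 68.69 = 57.23 → 57 kt.

57 kt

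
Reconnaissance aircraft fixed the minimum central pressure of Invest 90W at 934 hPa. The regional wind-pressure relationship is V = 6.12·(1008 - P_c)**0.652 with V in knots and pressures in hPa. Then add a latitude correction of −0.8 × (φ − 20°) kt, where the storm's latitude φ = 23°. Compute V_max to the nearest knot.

ΔP = 1008 − 934 = 74 hPa.
74^0.652 ≈ 16.548.
V ≈ 6.12 × 16.548 ≈ 101.3 kt.
Latitude correction: −0.8 × (23 − 20) = -2.4 kt.
Corrected V ≈ 98.9 kt → 99 kt.

99 kt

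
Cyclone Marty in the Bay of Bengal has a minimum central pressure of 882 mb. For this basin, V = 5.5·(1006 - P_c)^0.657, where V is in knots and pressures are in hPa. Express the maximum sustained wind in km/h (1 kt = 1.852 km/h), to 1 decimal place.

ΔP = 1006 − 882 = 124 mb.
V ≈ 5.5 × 124^0.657 = 5.5 × 23.734 ≈ 130.539 kt.
130.539 × 1.852 ≈ 241.76 km/h → 241.8 km/h.

241.8 km/h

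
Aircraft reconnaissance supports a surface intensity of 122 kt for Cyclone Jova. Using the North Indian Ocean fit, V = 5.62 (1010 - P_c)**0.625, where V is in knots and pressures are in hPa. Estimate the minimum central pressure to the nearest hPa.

ΔP = (V / 5.62)^(1/0.625) = (122/5.62)^1.600.
122/5.62 = 21.708; 21.708^1.600 ≈ 137.59 hPa.
P_c = 1010 − 137.59 = 872.41 ≈ 872 hPa.

872 hPa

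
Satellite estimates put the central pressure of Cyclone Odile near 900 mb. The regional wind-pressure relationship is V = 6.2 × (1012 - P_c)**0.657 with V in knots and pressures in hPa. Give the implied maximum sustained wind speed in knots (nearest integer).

ΔP = 1012 − 900 = 112 mb.
112^0.657 ≈ 22.199.
V ≈ 6.2 × 22.199 ≈ 137.6 kt.

138 kt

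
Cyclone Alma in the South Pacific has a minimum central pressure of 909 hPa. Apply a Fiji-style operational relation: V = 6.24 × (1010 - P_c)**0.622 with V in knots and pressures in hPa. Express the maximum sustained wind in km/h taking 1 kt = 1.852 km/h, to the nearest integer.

204 km/h

ΔP = 1010 − 909 = 101 hPa.
V ≈ 6.24 × 101^0.622 = 6.24 × 17.648 ≈ 110.122 kt.
110.122 × 1.852 ≈ 203.95 km/h → 204 km/h.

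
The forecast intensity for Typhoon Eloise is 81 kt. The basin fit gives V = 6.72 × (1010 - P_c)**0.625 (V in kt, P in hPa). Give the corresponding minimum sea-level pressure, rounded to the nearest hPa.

956 hPa

ΔP = (V / 6.72)^(1/0.625) = (81/6.72)^1.600.
81/6.72 = 12.054; 12.054^1.600 ≈ 53.68 hPa.
P_c = 1010 − 53.68 = 956.32 ≈ 956 hPa.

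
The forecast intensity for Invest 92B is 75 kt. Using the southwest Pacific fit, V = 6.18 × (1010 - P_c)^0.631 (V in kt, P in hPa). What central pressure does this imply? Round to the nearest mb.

ΔP = (V / 6.18)^(1/0.631) = (75/6.18)^1.585.
75/6.18 = 12.136; 12.136^1.585 ≈ 52.24 mb.
P_c = 1010 − 52.24 = 957.76 ≈ 958 mb.

958 mb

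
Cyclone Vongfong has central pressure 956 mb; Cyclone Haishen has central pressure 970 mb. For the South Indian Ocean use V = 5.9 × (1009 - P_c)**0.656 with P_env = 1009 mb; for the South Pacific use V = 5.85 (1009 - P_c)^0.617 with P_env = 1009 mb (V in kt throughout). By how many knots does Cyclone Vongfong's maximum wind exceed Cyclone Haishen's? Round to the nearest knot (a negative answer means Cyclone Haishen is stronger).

Cyclone Vongfong: ΔP = 53; V ≈ 5.9 × 53^0.656 ≈ 79.80 kt.
Cyclone Haishen: ΔP = 39; V ≈ 5.85 × 39^0.617 ≈ 56.08 kt.
Difference ≈ 79.80 − 56.08 = 23.72 → 24 kt.

24 kt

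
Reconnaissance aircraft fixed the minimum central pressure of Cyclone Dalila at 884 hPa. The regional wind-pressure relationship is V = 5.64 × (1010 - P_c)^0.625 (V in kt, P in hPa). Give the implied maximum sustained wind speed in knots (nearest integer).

116 kt

ΔP = 1010 − 884 = 126 hPa.
126^0.625 ≈ 20.546.
V ≈ 5.64 × 20.546 ≈ 115.9 kt.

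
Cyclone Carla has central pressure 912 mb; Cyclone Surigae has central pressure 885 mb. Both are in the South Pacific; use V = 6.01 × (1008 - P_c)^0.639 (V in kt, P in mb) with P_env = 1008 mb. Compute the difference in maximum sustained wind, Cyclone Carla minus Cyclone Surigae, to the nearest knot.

Cyclone Carla: ΔP = 96; V ≈ 6.01 × 96^0.639 ≈ 111.06 kt.
Cyclone Surigae: ΔP = 123; V ≈ 6.01 × 123^0.639 ≈ 130.11 kt.
Difference ≈ 111.06 − 130.11 = -19.05 → -19 kt.

-19 kt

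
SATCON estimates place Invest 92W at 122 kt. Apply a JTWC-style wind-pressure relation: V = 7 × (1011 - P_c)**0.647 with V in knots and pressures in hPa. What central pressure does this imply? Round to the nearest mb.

928 mb

ΔP = (V / 7)^(1/0.647) = (122/7)^1.546.
122/7 = 17.429; 17.429^1.546 ≈ 82.89 mb.
P_c = 1011 − 82.89 = 928.11 ≈ 928 mb.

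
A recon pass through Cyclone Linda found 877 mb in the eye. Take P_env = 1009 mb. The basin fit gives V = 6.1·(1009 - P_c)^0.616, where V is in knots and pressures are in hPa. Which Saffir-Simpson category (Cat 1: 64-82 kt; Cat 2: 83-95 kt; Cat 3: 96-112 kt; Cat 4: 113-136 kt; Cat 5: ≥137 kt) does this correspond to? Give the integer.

4

ΔP = 1009 − 877 = 132 mb.
V ≈ 6.1 × 132^0.616 = 6.1 × 20.24 ≈ 123 kt.
123 kt falls in the Category 4 band.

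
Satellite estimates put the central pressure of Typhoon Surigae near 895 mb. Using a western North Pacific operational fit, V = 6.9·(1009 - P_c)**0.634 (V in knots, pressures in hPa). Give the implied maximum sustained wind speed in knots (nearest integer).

ΔP = 1009 − 895 = 114 mb.
114^0.634 ≈ 20.141.
V ≈ 6.9 × 20.141 ≈ 139.0 kt.

139 kt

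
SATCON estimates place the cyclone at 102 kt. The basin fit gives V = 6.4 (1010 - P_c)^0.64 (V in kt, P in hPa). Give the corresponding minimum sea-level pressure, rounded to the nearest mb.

ΔP = (V / 6.4)^(1/0.64) = (102/6.4)^1.562.
102/6.4 = 15.938; 15.938^1.562 ≈ 75.65 mb.
P_c = 1010 − 75.65 = 934.35 ≈ 934 mb.

934 mb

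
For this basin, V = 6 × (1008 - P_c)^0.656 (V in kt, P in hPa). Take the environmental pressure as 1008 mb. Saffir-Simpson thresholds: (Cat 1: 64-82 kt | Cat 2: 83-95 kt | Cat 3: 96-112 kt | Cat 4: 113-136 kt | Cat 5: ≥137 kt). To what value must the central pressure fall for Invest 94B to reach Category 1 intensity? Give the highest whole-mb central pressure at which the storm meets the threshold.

971 mb

Category 1 begins at V = 64 kt.
Required ΔP = (64/6)^(1/0.656) = 10.667^1.524 ≈ 36.91 mb.
P_c ≤ 1008 − 36.91 = 971.09, so the highest integer P_c is 971 mb.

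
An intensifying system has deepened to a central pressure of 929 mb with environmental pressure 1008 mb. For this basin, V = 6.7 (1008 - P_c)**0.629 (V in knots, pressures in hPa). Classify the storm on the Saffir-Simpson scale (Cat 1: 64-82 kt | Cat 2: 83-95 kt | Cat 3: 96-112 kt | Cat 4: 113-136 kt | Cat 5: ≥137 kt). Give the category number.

3

ΔP = 1008 − 929 = 79 mb.
V ≈ 6.7 × 79^0.629 = 6.7 × 15.62 ≈ 105 kt.
105 kt falls in the Category 3 band.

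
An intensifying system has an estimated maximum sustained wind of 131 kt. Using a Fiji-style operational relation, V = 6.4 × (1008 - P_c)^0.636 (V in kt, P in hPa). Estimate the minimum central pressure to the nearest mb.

ΔP = (V / 6.4)^(1/0.636) = (131/6.4)^1.572.
131/6.4 = 20.469; 20.469^1.572 ≈ 115.20 mb.
P_c = 1008 − 115.20 = 892.80 ≈ 893 mb.

893 mb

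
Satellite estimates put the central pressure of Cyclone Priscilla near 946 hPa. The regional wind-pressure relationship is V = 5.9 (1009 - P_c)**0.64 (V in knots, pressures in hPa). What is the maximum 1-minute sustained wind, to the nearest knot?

ΔP = 1009 − 946 = 63 hPa.
63^0.64 ≈ 14.177.
V ≈ 5.9 × 14.177 ≈ 83.6 kt.

84 kt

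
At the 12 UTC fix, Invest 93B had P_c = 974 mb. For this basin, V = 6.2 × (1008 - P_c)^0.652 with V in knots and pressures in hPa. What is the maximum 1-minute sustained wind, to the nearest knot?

62 kt

ΔP = 1008 − 974 = 34 mb.
34^0.652 ≈ 9.966.
V ≈ 6.2 × 9.966 ≈ 61.8 kt.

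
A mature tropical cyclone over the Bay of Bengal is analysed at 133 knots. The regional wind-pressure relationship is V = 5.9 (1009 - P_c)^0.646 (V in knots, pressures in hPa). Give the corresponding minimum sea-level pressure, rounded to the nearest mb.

885 mb

ΔP = (V / 5.9)^(1/0.646) = (133/5.9)^1.548.
133/5.9 = 22.542; 22.542^1.548 ≈ 124.29 mb.
P_c = 1009 − 124.29 = 884.71 ≈ 885 mb.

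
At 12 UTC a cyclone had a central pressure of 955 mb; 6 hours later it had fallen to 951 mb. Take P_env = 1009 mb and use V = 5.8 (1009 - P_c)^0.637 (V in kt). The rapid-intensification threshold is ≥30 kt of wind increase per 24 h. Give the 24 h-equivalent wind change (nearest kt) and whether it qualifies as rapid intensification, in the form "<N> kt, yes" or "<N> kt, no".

14 kt, no

V₁: ΔP = 54, V ≈ 5.8 × 54^0.637 ≈ 73.61 kt.
V₂: ΔP = 58, V ≈ 5.8 × 58^0.637 ≈ 77.04 kt.
ΔV over 6 h = 3.43 kt → 24 h equivalent = 3.43 × 24/6 ≈ 13.72 kt.
14 kt < 30 kt ⇒ not rapid intensification.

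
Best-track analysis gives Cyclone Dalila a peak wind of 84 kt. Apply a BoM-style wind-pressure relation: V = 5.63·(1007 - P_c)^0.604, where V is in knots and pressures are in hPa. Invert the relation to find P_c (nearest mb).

ΔP = (V / 5.63)^(1/0.604) = (84/5.63)^1.656.
84/5.63 = 14.920; 14.920^1.656 ≈ 87.77 mb.
P_c = 1007 − 87.77 = 919.23 ≈ 919 mb.

919 mb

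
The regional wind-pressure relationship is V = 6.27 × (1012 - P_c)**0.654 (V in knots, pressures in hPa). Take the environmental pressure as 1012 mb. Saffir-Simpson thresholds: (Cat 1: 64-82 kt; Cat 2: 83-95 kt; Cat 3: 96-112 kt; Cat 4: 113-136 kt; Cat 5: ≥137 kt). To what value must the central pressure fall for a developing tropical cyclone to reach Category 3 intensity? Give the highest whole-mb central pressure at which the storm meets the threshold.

947 mb

Category 3 begins at V = 96 kt.
Required ΔP = (96/6.27)^(1/0.654) = 15.311^1.529 ≈ 64.85 mb.
P_c ≤ 1012 − 64.85 = 947.15, so the highest integer P_c is 947 mb.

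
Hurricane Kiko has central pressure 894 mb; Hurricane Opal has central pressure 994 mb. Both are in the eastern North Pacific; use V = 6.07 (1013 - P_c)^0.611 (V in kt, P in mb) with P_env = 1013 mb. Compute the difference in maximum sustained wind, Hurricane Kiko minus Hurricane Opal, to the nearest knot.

Hurricane Kiko: ΔP = 119; V ≈ 6.07 × 119^0.611 ≈ 112.55 kt.
Hurricane Opal: ΔP = 19; V ≈ 6.07 × 19^0.611 ≈ 36.69 kt.
Difference ≈ 112.55 − 36.69 = 75.86 → 76 kt.

76 kt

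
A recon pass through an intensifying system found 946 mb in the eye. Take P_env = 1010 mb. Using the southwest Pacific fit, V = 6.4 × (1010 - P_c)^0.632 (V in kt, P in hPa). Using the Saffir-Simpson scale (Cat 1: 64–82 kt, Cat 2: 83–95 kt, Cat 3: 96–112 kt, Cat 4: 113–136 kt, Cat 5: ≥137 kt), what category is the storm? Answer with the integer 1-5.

ΔP = 1010 − 946 = 64 mb.
V ≈ 6.4 × 64^0.632 = 6.4 × 13.85 ≈ 89 kt.
89 kt falls in the Category 2 band.

2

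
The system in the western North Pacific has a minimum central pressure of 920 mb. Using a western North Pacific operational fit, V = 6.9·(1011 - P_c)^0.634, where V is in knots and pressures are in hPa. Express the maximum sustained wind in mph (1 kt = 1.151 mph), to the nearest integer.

139 mph

ΔP = 1011 − 920 = 91 mb.
V ≈ 6.9 × 91^0.634 = 6.9 × 17.460 ≈ 120.471 kt.
120.471 × 1.151 ≈ 138.66 mph → 139 mph.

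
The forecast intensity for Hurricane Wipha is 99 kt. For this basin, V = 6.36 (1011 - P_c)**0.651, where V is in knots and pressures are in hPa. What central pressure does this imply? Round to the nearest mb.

943 mb

ΔP = (V / 6.36)^(1/0.651) = (99/6.36)^1.536.
99/6.36 = 15.566; 15.566^1.536 ≈ 67.81 mb.
P_c = 1011 − 67.81 = 943.19 ≈ 943 mb.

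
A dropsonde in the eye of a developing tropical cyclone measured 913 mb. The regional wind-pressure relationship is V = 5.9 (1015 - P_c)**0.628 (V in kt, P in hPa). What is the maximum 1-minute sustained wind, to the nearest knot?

108 kt

ΔP = 1015 − 913 = 102 mb.
102^0.628 ≈ 18.256.
V ≈ 5.9 × 18.256 ≈ 107.7 kt.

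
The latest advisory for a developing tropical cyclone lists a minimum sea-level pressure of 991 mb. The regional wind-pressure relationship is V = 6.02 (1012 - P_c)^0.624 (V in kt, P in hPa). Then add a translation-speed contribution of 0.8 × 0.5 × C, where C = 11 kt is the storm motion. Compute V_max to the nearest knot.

ΔP = 1012 − 991 = 21 mb.
21^0.624 ≈ 6.684.
V ≈ 6.02 × 6.684 ≈ 40.2 kt.
Translation term: 0.8 × 0.5 × 11 = 4.4 kt.
Corrected V ≈ 44.6 kt → 45 kt.

45 kt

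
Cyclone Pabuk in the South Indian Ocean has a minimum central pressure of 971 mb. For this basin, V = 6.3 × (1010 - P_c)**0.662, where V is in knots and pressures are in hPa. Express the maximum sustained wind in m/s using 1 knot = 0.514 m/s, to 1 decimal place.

36.6 m/s

ΔP = 1010 − 971 = 39 mb.
V ≈ 6.3 × 39^0.662 = 6.3 × 11.305 ≈ 71.224 kt.
71.224 × 0.514 ≈ 36.61 m/s → 36.6 m/s.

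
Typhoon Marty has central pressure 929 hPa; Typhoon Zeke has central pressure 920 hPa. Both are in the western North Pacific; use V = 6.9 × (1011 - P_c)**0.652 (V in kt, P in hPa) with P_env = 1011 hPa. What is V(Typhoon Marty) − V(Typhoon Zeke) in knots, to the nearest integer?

-9 kt

Typhoon Marty: ΔP = 82; V ≈ 6.9 × 82^0.652 ≈ 122.08 kt.
Typhoon Zeke: ΔP = 91; V ≈ 6.9 × 91^0.652 ≈ 130.66 kt.
Difference ≈ 122.08 − 130.66 = -8.58 → -9 kt.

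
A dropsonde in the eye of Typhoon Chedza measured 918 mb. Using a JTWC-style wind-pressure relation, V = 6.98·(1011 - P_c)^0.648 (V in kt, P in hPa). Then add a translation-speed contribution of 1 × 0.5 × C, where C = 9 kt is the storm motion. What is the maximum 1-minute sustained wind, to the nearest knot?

ΔP = 1011 − 918 = 93 mb.
93^0.648 ≈ 18.862.
V ≈ 6.98 × 18.862 ≈ 131.7 kt.
Translation term: 1 × 0.5 × 9 = 4.5 kt.
Corrected V ≈ 136.2 kt → 136 kt.

136 kt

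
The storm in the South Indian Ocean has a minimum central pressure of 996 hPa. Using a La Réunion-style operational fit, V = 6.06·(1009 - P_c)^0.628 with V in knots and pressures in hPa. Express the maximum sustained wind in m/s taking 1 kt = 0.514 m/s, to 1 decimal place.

ΔP = 1009 − 996 = 13 hPa.
V ≈ 6.06 × 13^0.628 = 6.06 × 5.007 ≈ 30.341 kt.
30.341 × 0.514 ≈ 15.60 m/s → 15.6 m/s.

15.6 m/s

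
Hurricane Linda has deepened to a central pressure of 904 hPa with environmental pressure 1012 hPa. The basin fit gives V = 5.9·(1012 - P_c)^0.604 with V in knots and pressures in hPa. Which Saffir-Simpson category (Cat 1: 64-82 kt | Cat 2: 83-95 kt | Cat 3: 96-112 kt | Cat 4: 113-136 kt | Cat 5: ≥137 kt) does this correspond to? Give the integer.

ΔP = 1012 − 904 = 108 hPa.
V ≈ 5.9 × 108^0.604 = 5.9 × 16.91 ≈ 100 kt.
100 kt falls in the Category 3 band.

3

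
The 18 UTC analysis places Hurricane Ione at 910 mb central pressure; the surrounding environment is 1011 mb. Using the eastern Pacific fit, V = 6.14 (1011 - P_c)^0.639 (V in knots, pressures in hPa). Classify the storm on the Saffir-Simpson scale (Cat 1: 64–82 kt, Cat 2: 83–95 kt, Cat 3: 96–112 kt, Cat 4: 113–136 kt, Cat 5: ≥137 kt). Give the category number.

ΔP = 1011 − 910 = 101 mb.
V ≈ 6.14 × 101^0.639 = 6.14 × 19.09 ≈ 117 kt.
117 kt falls in the Category 4 band.

4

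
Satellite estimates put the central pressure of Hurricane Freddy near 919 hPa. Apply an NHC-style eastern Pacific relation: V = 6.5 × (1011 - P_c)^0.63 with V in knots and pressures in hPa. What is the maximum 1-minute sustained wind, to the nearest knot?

112 kt

ΔP = 1011 − 919 = 92 hPa.
92^0.63 ≈ 17.266.
V ≈ 6.5 × 17.266 ≈ 112.2 kt.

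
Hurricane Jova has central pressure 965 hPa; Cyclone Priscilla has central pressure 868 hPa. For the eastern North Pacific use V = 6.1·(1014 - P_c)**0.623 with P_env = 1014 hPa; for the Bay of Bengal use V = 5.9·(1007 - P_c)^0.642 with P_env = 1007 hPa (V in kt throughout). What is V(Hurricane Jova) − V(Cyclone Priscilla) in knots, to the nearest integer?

-71 kt

Hurricane Jova: ΔP = 49; V ≈ 6.1 × 49^0.623 ≈ 68.92 kt.
Cyclone Priscilla: ΔP = 139; V ≈ 5.9 × 139^0.642 ≈ 140.17 kt.
Difference ≈ 68.92 − 140.17 = -71.25 → -71 kt.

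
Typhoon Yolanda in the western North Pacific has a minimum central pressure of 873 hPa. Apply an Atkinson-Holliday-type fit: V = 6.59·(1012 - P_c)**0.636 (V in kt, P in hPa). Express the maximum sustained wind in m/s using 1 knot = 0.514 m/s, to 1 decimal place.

78.1 m/s

ΔP = 1012 − 873 = 139 hPa.
V ≈ 6.59 × 139^0.636 = 6.59 × 23.065 ≈ 152.000 kt.
152.000 × 0.514 ≈ 78.13 m/s → 78.1 m/s.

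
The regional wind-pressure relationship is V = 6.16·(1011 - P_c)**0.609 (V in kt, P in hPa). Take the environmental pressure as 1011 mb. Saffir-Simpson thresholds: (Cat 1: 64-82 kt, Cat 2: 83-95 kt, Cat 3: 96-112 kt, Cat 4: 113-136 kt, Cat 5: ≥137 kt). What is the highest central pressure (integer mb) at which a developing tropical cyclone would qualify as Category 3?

920 mb

Category 3 begins at V = 96 kt.
Required ΔP = (96/6.16)^(1/0.609) = 15.584^1.642 ≈ 90.87 mb.
P_c ≤ 1011 − 90.87 = 920.13, so the highest integer P_c is 920 mb.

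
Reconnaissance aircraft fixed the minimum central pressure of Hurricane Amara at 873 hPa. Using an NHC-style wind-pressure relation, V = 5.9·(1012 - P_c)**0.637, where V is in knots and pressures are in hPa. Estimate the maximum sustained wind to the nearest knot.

ΔP = 1012 − 873 = 139 hPa.
139^0.637 ≈ 23.179.
V ≈ 5.9 × 23.179 ≈ 136.8 kt.

137 kt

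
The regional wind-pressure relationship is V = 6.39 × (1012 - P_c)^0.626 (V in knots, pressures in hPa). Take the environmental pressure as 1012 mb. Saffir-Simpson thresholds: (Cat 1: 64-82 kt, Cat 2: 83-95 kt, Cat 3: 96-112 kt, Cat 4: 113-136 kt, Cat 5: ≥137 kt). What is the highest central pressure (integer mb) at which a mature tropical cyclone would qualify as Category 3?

936 mb

Category 3 begins at V = 96 kt.
Required ΔP = (96/6.39)^(1/0.626) = 15.023^1.597 ≈ 75.83 mb.
P_c ≤ 1012 − 75.83 = 936.17, so the highest integer P_c is 936 mb.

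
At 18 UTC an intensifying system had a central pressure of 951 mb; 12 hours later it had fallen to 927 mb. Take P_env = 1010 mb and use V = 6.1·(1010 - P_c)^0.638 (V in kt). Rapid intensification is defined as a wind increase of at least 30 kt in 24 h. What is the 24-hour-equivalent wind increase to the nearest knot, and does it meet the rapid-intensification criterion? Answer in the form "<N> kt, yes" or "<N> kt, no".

V₁: ΔP = 59, V ≈ 6.1 × 59^0.638 ≈ 82.25 kt.
V₂: ΔP = 83, V ≈ 6.1 × 83^0.638 ≈ 102.26 kt.
ΔV over 12 h = 20.01 kt → 24 h equivalent = 20.01 × 24/12 ≈ 40.02 kt.
40 kt ≥ 30 kt ⇒ rapid intensification.

40 kt, yes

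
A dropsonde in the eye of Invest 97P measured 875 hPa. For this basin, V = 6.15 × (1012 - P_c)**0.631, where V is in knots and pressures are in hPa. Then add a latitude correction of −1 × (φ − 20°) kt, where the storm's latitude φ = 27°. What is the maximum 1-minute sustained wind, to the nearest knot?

ΔP = 1012 − 875 = 137 hPa.
137^0.631 ≈ 22.298.
V ≈ 6.15 × 22.298 ≈ 137.1 kt.
Latitude correction: −1 × (27 − 20) = -7 kt.
Corrected V ≈ 130.1 kt → 130 kt.

130 kt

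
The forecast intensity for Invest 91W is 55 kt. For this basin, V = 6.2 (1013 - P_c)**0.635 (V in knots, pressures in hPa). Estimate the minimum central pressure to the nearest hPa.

ΔP = (V / 6.2)^(1/0.635) = (55/6.2)^1.575.
55/6.2 = 8.871; 8.871^1.575 ≈ 31.11 hPa.
P_c = 1013 − 31.11 = 981.89 ≈ 982 hPa.

982 hPa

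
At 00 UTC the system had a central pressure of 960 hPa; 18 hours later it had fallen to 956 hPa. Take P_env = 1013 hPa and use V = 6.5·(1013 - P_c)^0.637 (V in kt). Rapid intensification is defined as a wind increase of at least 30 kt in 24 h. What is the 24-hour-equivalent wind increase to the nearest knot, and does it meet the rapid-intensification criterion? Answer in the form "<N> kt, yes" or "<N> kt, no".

5 kt, no

V₁: ΔP = 53, V ≈ 6.5 × 53^0.637 ≈ 81.52 kt.
V₂: ΔP = 57, V ≈ 6.5 × 57^0.637 ≈ 85.39 kt.
ΔV over 18 h = 3.87 kt → 24 h equivalent = 3.87 × 24/18 ≈ 5.16 kt.
5 kt < 30 kt ⇒ not rapid intensification.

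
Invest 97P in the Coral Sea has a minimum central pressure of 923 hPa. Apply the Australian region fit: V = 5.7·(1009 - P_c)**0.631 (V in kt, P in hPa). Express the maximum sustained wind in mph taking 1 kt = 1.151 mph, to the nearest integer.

109 mph

ΔP = 1009 − 923 = 86 hPa.
V ≈ 5.7 × 86^0.631 = 5.7 × 16.621 ≈ 94.742 kt.
94.742 × 1.151 ≈ 109.05 mph → 109 mph.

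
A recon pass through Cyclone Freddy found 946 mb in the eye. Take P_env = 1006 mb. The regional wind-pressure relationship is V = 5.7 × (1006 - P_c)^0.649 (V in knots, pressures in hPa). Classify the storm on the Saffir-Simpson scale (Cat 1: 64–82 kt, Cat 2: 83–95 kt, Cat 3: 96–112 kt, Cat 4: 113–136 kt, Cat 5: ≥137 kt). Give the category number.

ΔP = 1006 − 946 = 60 mb.
V ≈ 5.7 × 60^0.649 = 5.7 × 14.26 ≈ 81 kt.
81 kt falls in the Category 1 band.

1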